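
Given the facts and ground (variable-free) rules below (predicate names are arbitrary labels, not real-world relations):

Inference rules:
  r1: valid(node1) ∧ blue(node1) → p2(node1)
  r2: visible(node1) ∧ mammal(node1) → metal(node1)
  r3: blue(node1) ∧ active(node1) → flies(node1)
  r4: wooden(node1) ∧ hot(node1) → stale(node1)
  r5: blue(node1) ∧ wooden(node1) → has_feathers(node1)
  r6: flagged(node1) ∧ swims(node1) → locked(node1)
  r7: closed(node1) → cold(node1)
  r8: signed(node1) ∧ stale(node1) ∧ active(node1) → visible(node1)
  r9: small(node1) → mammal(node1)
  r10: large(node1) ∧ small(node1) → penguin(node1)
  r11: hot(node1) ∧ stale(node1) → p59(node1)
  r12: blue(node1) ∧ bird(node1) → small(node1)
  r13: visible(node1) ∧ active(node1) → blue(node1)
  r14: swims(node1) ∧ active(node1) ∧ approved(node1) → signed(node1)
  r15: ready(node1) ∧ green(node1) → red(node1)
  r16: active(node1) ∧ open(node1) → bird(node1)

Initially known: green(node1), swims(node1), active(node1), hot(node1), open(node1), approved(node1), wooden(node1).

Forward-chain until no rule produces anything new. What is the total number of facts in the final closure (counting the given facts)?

Round 1 — r4, r14, r16, derive stale(node1), signed(node1), bird(node1).
Round 2 — r8, r11, derive visible(node1), p59(node1).
Round 3 — r13, derive blue(node1).
Round 4 — r3, r5, r12, derive flies(node1), has_feathers(node1), small(node1).
Round 5 — r9, derive mammal(node1).
Round 6 — r2, derive metal(node1).
Closure: {active(node1), approved(node1), bird(node1), blue(node1), flies(node1), green(node1), has_feathers(node1), hot(node1), mammal(node1), metal(node1), open(node1), p59(node1), signed(node1), small(node1), stale(node1), swims(node1), visible(node1), wooden(node1)} — 18 facts.

18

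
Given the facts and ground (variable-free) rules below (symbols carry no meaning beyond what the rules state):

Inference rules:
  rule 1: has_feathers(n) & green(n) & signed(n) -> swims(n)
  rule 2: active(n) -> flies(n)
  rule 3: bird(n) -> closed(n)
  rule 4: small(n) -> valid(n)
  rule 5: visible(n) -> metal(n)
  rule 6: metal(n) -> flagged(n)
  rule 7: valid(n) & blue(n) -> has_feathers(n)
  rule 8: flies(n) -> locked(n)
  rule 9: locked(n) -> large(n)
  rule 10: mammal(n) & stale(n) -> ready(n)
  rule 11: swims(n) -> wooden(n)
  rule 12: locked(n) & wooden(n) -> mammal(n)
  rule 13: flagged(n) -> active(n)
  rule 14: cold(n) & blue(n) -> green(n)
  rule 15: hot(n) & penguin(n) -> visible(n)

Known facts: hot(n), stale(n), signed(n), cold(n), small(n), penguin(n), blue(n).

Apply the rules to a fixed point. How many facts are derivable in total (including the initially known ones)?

21

Round 1: rule 4 [small(n) -> valid(n)]; rule 14 [cold(n) & blue(n) -> green(n)]; rule 15 [hot(n) & penguin(n) -> visible(n)]. Adds valid(n), green(n), visible(n).
Round 2: rule 5 [visible(n) -> metal(n)]; rule 7 [valid(n) & blue(n) -> has_feathers(n)]. Adds metal(n), has_feathers(n).
Round 3: rule 1 [has_feathers(n) & green(n) & signed(n) -> swims(n)]; rule 6 [metal(n) -> flagged(n)]. Adds swims(n), flagged(n).
Round 4: rule 11 [swims(n) -> wooden(n)]; rule 13 [flagged(n) -> active(n)]. Adds wooden(n), active(n).
Round 5: rule 2 [active(n) -> flies(n)]. Adds flies(n).
Round 6: rule 8 [flies(n) -> locked(n)]. Adds locked(n).
Round 7: rule 9 [locked(n) -> large(n)]; rule 12 [locked(n) & wooden(n) -> mammal(n)]. Adds large(n), mammal(n).
Round 8: rule 10 [mammal(n) & stale(n) -> ready(n)]. Adds ready(n).
Closure: {active(n), blue(n), cold(n), flagged(n), flies(n), green(n), has_feathers(n), hot(n), large(n), locked(n), mammal(n), metal(n), penguin(n), ready(n), signed(n), small(n), stale(n), swims(n), valid(n), visible(n), wooden(n)} — 21 facts.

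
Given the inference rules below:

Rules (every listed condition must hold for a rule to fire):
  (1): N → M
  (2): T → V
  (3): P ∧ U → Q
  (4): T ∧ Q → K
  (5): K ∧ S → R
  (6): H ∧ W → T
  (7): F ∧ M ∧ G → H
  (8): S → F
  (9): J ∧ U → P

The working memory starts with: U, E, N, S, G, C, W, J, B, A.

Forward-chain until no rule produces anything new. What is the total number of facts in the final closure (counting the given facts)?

[1] (1) [N → M]; (8) [S → F]; (9) [J ∧ U → P]. ⇒ new: M, F, P.
[2] (3) [P ∧ U → Q]; (7) [F ∧ M ∧ G → H]. ⇒ new: Q, H.
[3] (6) [H ∧ W → T]. ⇒ new: T.
[4] (2) [T → V]; (4) [T ∧ Q → K]. ⇒ new: V, K.
[5] (5) [K ∧ S → R]. ⇒ new: R.
Closure: {A, B, C, E, F, G, H, J, K, M, N, P, Q, R, S, T, U, V, W} — 19 facts.

19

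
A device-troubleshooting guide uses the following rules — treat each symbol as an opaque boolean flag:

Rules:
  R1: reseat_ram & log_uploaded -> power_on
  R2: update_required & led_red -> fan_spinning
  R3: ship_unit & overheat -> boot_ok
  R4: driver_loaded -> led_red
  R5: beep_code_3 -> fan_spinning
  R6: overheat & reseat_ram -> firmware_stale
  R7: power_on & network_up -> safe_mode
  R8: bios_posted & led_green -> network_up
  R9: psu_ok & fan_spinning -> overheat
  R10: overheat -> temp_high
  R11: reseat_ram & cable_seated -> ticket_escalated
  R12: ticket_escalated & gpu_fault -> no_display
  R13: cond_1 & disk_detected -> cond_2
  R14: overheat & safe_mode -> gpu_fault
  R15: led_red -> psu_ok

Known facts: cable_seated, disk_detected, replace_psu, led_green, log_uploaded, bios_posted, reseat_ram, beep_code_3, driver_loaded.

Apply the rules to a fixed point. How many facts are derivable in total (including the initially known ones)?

Round 1: R1 [reseat_ram & log_uploaded -> power_on]; R4 [driver_loaded -> led_red]; R5 [beep_code_3 -> fan_spinning]; R8 [bios_posted & led_green -> network_up]; R11 [reseat_ram & cable_seated -> ticket_escalated]. New: power_on, led_red, fan_spinning, network_up, ticket_escalated.
Round 2: R7 [power_on & network_up -> safe_mode]; R15 [led_red -> psu_ok]. New: safe_mode, psu_ok.
Round 3: R9 [psu_ok & fan_spinning -> overheat]. New: overheat.
Round 4: R6 [overheat & reseat_ram -> firmware_stale]; R10 [overheat -> temp_high]; R14 [overheat & safe_mode -> gpu_fault]. New: firmware_stale, temp_high, gpu_fault.
Round 5: R12 [ticket_escalated & gpu_fault -> no_display]. New: no_display.
Closure: {beep_code_3, bios_posted, cable_seated, disk_detected, driver_loaded, fan_spinning, firmware_stale, gpu_fault, led_green, led_red, log_uploaded, network_up, no_display, overheat, power_on, psu_ok, replace_psu, reseat_ram, safe_mode, temp_high, ticket_escalated} — 21 facts.

21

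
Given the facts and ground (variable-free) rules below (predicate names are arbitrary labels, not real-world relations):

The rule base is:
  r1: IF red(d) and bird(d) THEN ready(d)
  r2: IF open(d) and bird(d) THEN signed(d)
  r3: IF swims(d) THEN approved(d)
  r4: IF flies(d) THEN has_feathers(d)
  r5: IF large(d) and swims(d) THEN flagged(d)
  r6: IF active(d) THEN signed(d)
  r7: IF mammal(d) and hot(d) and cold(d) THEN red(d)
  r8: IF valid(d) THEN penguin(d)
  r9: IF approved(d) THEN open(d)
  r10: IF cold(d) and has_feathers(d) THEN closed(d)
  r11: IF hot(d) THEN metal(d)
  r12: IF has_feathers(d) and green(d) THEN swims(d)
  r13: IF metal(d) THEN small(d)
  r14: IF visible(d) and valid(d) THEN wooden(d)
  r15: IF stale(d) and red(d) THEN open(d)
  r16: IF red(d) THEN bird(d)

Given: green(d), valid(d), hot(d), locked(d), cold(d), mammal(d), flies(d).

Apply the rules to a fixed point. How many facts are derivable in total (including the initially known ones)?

19

Round 1 fires r4, r7, r8, r11, giving has_feathers(d), red(d), penguin(d), metal(d).
Round 2 fires r10, r12, r13, r16, giving closed(d), swims(d), small(d), bird(d).
Round 3 fires r1, r3, giving ready(d), approved(d).
Round 4 fires r9, giving open(d).
Round 5 fires r2, giving signed(d).
Closure: {approved(d), bird(d), closed(d), cold(d), flies(d), green(d), has_feathers(d), hot(d), locked(d), mammal(d), metal(d), open(d), penguin(d), ready(d), red(d), signed(d), small(d), swims(d), valid(d)} — 19 facts.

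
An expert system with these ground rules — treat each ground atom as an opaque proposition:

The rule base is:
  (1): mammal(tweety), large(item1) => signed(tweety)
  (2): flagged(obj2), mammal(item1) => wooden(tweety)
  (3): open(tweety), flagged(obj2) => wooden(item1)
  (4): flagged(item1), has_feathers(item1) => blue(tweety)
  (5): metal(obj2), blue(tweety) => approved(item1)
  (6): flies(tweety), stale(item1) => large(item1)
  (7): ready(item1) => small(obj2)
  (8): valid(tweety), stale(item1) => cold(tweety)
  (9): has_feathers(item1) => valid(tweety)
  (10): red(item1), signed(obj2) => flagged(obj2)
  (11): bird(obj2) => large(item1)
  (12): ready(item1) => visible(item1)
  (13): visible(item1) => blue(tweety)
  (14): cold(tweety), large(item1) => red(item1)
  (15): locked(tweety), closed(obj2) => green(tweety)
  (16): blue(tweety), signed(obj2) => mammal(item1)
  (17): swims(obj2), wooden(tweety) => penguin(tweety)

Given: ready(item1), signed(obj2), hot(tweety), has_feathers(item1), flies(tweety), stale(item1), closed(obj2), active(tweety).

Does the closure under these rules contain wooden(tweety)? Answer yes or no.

yes

Round 1: (6) [flies(tweety), stale(item1) => large(item1)]; (7) [ready(item1) => small(obj2)]; (9) [has_feathers(item1) => valid(tweety)]; (12) [ready(item1) => visible(item1)]. Adds large(item1), small(obj2), valid(tweety), visible(item1).
Round 2: (8) [valid(tweety), stale(item1) => cold(tweety)]; (13) [visible(item1) => blue(tweety)]. Adds cold(tweety), blue(tweety).
Round 3: (14) [cold(tweety), large(item1) => red(item1)]; (16) [blue(tweety), signed(obj2) => mammal(item1)]. Adds red(item1), mammal(item1).
Round 4: (10) [red(item1), signed(obj2) => flagged(obj2)]. Adds flagged(obj2).
Round 5: (2) [flagged(obj2), mammal(item1) => wooden(tweety)]. Adds wooden(tweety).
wooden(tweety) appears in round 5, so it is derivable.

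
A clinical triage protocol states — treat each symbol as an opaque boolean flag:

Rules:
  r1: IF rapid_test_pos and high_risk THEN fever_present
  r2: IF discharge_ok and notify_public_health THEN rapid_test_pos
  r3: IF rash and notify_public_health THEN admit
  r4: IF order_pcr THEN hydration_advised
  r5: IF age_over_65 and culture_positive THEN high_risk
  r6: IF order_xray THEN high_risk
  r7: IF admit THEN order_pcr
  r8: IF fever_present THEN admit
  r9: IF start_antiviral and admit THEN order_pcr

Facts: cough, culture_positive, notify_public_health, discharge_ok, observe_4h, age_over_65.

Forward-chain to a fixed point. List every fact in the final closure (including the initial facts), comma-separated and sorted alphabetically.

admit, age_over_65, cough, culture_positive, discharge_ok, fever_present, high_risk, hydration_advised, notify_public_health, observe_4h, order_pcr, rapid_test_pos

Round 1 fires r2, r5, giving rapid_test_pos, high_risk.
Round 2 fires r1, giving fever_present.
Round 3 fires r8, giving admit.
Round 4 fires r7, giving order_pcr.
Round 5 fires r4, giving hydration_advised.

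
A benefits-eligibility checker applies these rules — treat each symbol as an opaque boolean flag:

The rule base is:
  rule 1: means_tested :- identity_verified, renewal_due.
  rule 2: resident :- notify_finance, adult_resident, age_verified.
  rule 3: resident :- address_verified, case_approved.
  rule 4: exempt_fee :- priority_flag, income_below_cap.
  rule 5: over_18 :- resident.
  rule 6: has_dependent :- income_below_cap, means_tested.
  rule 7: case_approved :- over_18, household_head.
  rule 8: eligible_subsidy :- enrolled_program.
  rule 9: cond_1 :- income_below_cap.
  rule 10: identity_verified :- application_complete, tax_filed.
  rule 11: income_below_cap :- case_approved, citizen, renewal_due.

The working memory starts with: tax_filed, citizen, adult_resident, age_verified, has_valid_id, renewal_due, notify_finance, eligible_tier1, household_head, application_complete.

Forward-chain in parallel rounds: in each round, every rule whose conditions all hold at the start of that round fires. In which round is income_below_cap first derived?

4

Round 1: rule 2 [resident :- notify_finance, adult_resident, age_verified.]; rule 10 [identity_verified :- application_complete, tax_filed.]. New: resident, identity_verified.
Round 2: rule 1 [means_tested :- identity_verified, renewal_due.]; rule 5 [over_18 :- resident.]. New: means_tested, over_18.
Round 3: rule 7 [case_approved :- over_18, household_head.]. New: case_approved.
Round 4: rule 11 [income_below_cap :- case_approved, citizen, renewal_due.]. New: income_below_cap.
income_below_cap first appears in round 4.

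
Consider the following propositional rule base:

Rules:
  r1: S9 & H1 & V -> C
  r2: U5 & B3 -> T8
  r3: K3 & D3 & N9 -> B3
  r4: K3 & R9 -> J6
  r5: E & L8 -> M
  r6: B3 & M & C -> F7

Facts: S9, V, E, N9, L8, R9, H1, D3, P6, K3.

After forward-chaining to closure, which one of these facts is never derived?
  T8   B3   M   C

Round 1: r1 [S9 & H1 & V -> C]; r3 [K3 & D3 & N9 -> B3]; r4 [K3 & R9 -> J6]; r5 [E & L8 -> M]. New: C, B3, J6, M.
Round 2: r6 [B3 & M & C -> F7]. New: F7.
Derived: C (round 1), M (round 1), B3 (round 1). T8 never appears in any round.

T8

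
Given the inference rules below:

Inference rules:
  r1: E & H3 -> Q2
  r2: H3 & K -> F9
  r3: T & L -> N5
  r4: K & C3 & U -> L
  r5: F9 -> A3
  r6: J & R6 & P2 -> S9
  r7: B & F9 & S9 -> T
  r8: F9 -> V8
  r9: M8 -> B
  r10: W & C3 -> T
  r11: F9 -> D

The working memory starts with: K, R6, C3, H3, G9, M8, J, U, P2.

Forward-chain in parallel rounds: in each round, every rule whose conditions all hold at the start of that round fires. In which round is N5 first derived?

3

[1] r2 [H3 & K -> F9]; r4 [K & C3 & U -> L]; r6 [J & R6 & P2 -> S9]; r9 [M8 -> B]. ⇒ new: F9, L, S9, B.
[2] r5 [F9 -> A3]; r7 [B & F9 & S9 -> T]; r8 [F9 -> V8]; r11 [F9 -> D]. ⇒ new: A3, T, V8, D.
[3] r3 [T & L -> N5]. ⇒ new: N5.
N5 first appears in round 3.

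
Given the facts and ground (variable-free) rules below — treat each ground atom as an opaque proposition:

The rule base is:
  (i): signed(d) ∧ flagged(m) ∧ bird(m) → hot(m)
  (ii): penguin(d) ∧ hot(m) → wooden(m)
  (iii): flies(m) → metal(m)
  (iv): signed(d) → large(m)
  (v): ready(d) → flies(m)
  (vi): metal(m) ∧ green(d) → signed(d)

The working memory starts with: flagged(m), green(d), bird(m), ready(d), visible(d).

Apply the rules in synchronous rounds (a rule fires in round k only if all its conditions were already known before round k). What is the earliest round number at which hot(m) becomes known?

4

Round 1 fires (v), giving flies(m).
Round 2 fires (iii), giving metal(m).
Round 3 fires (vi), giving signed(d).
Round 4 fires (i), (iv), giving hot(m), large(m).
hot(m) first appears in round 4.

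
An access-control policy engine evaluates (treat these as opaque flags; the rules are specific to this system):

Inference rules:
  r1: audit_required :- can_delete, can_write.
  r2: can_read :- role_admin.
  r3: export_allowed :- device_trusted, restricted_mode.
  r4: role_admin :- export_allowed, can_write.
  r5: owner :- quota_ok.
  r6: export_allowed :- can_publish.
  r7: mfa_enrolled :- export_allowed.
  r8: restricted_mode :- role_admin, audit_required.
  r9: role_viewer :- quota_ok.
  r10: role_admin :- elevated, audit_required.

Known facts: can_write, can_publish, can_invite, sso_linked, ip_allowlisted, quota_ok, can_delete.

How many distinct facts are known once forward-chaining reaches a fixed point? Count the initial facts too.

Round 1 fires r1, r5, r6, r9, giving audit_required, owner, export_allowed, role_viewer.
Round 2 fires r4, r7, giving role_admin, mfa_enrolled.
Round 3 fires r2, r8, giving can_read, restricted_mode.
Closure: {audit_required, can_delete, can_invite, can_publish, can_read, can_write, export_allowed, ip_allowlisted, mfa_enrolled, owner, quota_ok, restricted_mode, role_admin, role_viewer, sso_linked} — 15 facts.

15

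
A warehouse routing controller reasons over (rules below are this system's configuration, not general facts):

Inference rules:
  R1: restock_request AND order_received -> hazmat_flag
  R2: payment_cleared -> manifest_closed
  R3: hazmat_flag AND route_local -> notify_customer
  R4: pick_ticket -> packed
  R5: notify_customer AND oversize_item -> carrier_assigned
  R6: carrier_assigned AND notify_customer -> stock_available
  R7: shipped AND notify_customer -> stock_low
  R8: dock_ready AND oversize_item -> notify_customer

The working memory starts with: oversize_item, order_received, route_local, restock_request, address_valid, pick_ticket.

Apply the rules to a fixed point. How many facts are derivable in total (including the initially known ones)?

11

Round 1: R1 [restock_request AND order_received -> hazmat_flag]; R4 [pick_ticket -> packed]. New: hazmat_flag, packed.
Round 2: R3 [hazmat_flag AND route_local -> notify_customer]. New: notify_customer.
Round 3: R5 [notify_customer AND oversize_item -> carrier_assigned]. New: carrier_assigned.
Round 4: R6 [carrier_assigned AND notify_customer -> stock_available]. New: stock_available.
Closure: {address_valid, carrier_assigned, hazmat_flag, notify_customer, order_received, oversize_item, packed, pick_ticket, restock_request, route_local, stock_available} — 11 facts.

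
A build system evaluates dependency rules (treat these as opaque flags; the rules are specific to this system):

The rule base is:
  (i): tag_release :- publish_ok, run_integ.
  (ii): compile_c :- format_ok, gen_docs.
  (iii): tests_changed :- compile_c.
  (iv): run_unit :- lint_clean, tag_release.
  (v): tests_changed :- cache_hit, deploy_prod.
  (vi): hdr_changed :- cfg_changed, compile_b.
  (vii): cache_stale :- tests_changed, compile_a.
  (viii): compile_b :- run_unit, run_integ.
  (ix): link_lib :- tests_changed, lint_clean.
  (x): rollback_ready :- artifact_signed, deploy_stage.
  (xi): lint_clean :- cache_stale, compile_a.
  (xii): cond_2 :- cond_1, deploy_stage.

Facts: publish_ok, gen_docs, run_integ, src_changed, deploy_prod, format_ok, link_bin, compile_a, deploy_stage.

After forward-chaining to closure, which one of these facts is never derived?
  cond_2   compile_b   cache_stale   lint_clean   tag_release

cond_2

Round 1 — (i), (ii), derive tag_release, compile_c.
Round 2 — (iii), derive tests_changed.
Round 3 — (vii), derive cache_stale.
Round 4 — (xi), derive lint_clean.
Round 5 — (iv), (ix), derive run_unit, link_lib.
Round 6 — (viii), derive compile_b.
Derived: compile_b (round 6), lint_clean (round 4), tag_release (round 1), cache_stale (round 3). cond_2 never appears in any round.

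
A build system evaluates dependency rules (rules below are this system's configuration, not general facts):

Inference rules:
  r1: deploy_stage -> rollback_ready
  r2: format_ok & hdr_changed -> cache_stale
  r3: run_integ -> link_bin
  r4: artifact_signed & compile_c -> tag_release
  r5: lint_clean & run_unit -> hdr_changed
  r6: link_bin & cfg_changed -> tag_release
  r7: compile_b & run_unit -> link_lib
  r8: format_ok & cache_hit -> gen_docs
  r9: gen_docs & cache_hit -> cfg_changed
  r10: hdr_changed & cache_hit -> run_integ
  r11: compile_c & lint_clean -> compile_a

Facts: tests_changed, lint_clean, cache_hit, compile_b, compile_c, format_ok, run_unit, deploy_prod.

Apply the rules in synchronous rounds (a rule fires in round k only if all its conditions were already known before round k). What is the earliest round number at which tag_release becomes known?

4

[1] r5 [lint_clean & run_unit -> hdr_changed]; r7 [compile_b & run_unit -> link_lib]; r8 [format_ok & cache_hit -> gen_docs]; r11 [compile_c & lint_clean -> compile_a]. ⇒ new: hdr_changed, link_lib, gen_docs, compile_a.
[2] r2 [format_ok & hdr_changed -> cache_stale]; r9 [gen_docs & cache_hit -> cfg_changed]; r10 [hdr_changed & cache_hit -> run_integ]. ⇒ new: cache_stale, cfg_changed, run_integ.
[3] r3 [run_integ -> link_bin]. ⇒ new: link_bin.
[4] r6 [link_bin & cfg_changed -> tag_release]. ⇒ new: tag_release.
tag_release first appears in round 4.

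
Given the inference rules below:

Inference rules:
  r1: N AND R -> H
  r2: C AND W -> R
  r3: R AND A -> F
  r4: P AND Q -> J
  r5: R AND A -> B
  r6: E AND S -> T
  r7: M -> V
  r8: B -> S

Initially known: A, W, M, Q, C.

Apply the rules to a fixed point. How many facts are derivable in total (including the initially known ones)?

Round 1 — r2, r7, derive R, V.
Round 2 — r3, r5, derive F, B.
Round 3 — r8, derive S.
Closure: {A, B, C, F, M, Q, R, S, V, W} — 10 facts.

10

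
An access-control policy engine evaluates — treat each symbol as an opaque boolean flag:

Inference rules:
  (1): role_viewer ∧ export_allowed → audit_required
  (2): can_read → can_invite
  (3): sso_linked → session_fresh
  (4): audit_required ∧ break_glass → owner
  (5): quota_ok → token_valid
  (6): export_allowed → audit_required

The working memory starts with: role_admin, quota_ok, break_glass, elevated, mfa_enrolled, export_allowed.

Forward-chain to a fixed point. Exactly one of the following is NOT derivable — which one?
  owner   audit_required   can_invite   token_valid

can_invite

Round 1: (5) [quota_ok → token_valid]; (6) [export_allowed → audit_required]. Adds token_valid, audit_required.
Round 2: (4) [audit_required ∧ break_glass → owner]. Adds owner.
Derived: token_valid (round 1), audit_required (round 1), owner (round 2). can_invite never appears in any round.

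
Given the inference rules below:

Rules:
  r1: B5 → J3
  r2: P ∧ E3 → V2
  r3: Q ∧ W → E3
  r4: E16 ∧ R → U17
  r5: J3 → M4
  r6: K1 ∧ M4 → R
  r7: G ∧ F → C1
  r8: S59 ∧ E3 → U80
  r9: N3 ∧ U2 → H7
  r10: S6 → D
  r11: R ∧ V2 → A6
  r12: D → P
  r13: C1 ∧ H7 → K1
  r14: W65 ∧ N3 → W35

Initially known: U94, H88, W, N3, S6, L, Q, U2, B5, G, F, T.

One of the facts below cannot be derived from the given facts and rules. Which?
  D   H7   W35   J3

[1] r1 [B5 → J3]; r3 [Q ∧ W → E3]; r7 [G ∧ F → C1]; r9 [N3 ∧ U2 → H7]; r10 [S6 → D]. ⇒ new: J3, E3, C1, H7, D.
[2] r5 [J3 → M4]; r12 [D → P]; r13 [C1 ∧ H7 → K1]. ⇒ new: M4, P, K1.
[3] r2 [P ∧ E3 → V2]; r6 [K1 ∧ M4 → R]. ⇒ new: V2, R.
[4] r11 [R ∧ V2 → A6]. ⇒ new: A6.
Derived: D (round 1), J3 (round 1), H7 (round 1). W35 never appears in any round.

W35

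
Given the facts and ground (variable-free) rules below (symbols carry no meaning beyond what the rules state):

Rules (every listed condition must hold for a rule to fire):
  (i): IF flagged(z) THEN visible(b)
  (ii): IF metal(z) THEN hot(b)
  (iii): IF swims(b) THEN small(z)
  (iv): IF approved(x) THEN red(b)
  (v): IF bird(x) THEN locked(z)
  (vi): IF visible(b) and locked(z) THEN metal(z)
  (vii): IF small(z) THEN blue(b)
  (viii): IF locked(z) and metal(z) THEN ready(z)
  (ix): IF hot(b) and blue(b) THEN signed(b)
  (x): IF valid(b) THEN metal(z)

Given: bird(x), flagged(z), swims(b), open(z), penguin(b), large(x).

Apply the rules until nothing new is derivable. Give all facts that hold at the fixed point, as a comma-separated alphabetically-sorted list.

Round 1 — (i), (iii), (v), derive visible(b), small(z), locked(z).
Round 2 — (vi), (vii), derive metal(z), blue(b).
Round 3 — (ii), (viii), derive hot(b), ready(z).
Round 4 — (ix), derive signed(b).

bird(x), blue(b), flagged(z), hot(b), large(x), locked(z), metal(z), open(z), penguin(b), ready(z), signed(b), small(z), swims(b), visible(b)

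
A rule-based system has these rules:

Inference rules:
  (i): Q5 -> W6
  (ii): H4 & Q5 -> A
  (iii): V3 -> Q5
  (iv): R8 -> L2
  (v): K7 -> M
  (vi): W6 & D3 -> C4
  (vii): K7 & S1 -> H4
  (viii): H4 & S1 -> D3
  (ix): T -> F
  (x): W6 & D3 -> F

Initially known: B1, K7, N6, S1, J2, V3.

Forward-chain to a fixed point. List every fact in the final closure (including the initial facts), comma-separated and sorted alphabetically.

A, B1, C4, D3, F, H4, J2, K7, M, N6, Q5, S1, V3, W6

Round 1: (iii) [V3 -> Q5]; (v) [K7 -> M]; (vii) [K7 & S1 -> H4]. New: Q5, M, H4.
Round 2: (i) [Q5 -> W6]; (ii) [H4 & Q5 -> A]; (viii) [H4 & S1 -> D3]. New: W6, A, D3.
Round 3: (vi) [W6 & D3 -> C4]; (x) [W6 & D3 -> F]. New: C4, F.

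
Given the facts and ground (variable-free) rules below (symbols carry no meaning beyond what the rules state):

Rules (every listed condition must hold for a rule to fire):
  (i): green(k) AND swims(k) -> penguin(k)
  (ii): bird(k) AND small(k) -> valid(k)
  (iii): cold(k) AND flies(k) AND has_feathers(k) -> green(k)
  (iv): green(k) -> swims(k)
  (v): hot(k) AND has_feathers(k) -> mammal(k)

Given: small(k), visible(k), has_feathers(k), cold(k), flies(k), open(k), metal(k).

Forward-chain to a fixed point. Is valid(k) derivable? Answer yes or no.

Round 1 fires (iii), giving green(k).
Round 2 fires (iv), giving swims(k).
Round 3 fires (i), giving penguin(k).
Fixed point reached. valid(k) is concluded only by (ii); (ii) needs bird(k) (never derived).

no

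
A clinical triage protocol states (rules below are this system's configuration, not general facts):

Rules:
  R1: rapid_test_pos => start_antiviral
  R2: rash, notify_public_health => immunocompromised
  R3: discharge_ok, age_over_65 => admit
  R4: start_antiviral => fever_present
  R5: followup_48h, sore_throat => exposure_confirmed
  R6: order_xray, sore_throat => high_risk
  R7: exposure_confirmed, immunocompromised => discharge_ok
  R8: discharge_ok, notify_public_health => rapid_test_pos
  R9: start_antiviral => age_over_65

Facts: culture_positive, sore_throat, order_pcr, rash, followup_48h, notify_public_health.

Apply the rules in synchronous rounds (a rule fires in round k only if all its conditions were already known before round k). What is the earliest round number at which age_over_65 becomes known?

Round 1 — R2, R5, derive immunocompromised, exposure_confirmed.
Round 2 — R7, derive discharge_ok.
Round 3 — R8, derive rapid_test_pos.
Round 4 — R1, derive start_antiviral.
Round 5 — R4, R9, derive fever_present, age_over_65.
age_over_65 first appears in round 5.

5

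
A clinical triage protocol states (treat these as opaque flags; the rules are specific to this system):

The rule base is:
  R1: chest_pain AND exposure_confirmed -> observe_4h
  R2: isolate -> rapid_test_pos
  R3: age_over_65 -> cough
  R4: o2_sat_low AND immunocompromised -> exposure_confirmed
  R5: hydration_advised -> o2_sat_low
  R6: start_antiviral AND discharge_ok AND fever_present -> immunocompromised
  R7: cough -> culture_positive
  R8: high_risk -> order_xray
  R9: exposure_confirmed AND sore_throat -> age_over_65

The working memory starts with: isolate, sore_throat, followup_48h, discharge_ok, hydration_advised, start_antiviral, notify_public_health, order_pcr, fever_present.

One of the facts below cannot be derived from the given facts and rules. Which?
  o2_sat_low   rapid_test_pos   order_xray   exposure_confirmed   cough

order_xray

Round 1: R2 [isolate -> rapid_test_pos]; R5 [hydration_advised -> o2_sat_low]; R6 [start_antiviral AND discharge_ok AND fever_present -> immunocompromised]. Adds rapid_test_pos, o2_sat_low, immunocompromised.
Round 2: R4 [o2_sat_low AND immunocompromised -> exposure_confirmed]. Adds exposure_confirmed.
Round 3: R9 [exposure_confirmed AND sore_throat -> age_over_65]. Adds age_over_65.
Round 4: R3 [age_over_65 -> cough]. Adds cough.
Round 5: R7 [cough -> culture_positive]. Adds culture_positive.
Derived: exposure_confirmed (round 2), cough (round 4), o2_sat_low (round 1), rapid_test_pos (round 1). order_xray never appears in any round.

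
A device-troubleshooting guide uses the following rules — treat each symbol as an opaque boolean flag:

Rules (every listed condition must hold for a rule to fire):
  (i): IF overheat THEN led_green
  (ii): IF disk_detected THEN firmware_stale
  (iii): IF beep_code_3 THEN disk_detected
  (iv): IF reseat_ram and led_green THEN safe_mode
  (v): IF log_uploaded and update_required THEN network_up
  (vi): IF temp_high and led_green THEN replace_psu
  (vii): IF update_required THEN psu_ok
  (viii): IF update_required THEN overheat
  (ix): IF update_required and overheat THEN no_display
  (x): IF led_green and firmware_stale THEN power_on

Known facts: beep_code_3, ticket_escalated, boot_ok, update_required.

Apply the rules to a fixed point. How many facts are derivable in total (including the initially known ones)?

Round 1: (iii) [IF beep_code_3 THEN disk_detected]; (vii) [IF update_required THEN psu_ok]; (viii) [IF update_required THEN overheat]. New: disk_detected, psu_ok, overheat.
Round 2: (i) [IF overheat THEN led_green]; (ii) [IF disk_detected THEN firmware_stale]; (ix) [IF update_required and overheat THEN no_display]. New: led_green, firmware_stale, no_display.
Round 3: (x) [IF led_green and firmware_stale THEN power_on]. New: power_on.
Closure: {beep_code_3, boot_ok, disk_detected, firmware_stale, led_green, no_display, overheat, power_on, psu_ok, ticket_escalated, update_required} — 11 facts.

11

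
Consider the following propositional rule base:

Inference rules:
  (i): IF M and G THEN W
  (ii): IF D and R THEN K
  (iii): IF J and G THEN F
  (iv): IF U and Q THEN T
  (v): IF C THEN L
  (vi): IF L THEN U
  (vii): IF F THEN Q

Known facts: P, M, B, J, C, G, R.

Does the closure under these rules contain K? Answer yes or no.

Round 1 fires (i), (iii), (v), giving W, F, L.
Round 2 fires (vi), (vii), giving U, Q.
Round 3 fires (iv), giving T.
Fixed point reached. K is concluded only by (ii); (ii) needs D (never derived).

no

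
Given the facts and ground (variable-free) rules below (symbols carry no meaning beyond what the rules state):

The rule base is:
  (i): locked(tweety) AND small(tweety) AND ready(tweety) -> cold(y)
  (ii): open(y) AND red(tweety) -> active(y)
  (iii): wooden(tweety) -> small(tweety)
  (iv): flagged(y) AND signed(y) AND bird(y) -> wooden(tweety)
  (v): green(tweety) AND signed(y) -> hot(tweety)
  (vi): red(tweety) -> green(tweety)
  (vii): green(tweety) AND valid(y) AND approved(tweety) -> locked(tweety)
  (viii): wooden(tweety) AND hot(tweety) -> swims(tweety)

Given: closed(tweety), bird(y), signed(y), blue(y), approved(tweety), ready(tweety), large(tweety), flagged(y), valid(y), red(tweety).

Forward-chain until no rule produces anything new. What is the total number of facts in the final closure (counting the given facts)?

17

Round 1: (iv) [flagged(y) AND signed(y) AND bird(y) -> wooden(tweety)]; (vi) [red(tweety) -> green(tweety)]. New: wooden(tweety), green(tweety).
Round 2: (iii) [wooden(tweety) -> small(tweety)]; (v) [green(tweety) AND signed(y) -> hot(tweety)]; (vii) [green(tweety) AND valid(y) AND approved(tweety) -> locked(tweety)]. New: small(tweety), hot(tweety), locked(tweety).
Round 3: (i) [locked(tweety) AND small(tweety) AND ready(tweety) -> cold(y)]; (viii) [wooden(tweety) AND hot(tweety) -> swims(tweety)]. New: cold(y), swims(tweety).
Closure: {approved(tweety), bird(y), blue(y), closed(tweety), cold(y), flagged(y), green(tweety), hot(tweety), large(tweety), locked(tweety), ready(tweety), red(tweety), signed(y), small(tweety), swims(tweety), valid(y), wooden(tweety)} — 17 facts.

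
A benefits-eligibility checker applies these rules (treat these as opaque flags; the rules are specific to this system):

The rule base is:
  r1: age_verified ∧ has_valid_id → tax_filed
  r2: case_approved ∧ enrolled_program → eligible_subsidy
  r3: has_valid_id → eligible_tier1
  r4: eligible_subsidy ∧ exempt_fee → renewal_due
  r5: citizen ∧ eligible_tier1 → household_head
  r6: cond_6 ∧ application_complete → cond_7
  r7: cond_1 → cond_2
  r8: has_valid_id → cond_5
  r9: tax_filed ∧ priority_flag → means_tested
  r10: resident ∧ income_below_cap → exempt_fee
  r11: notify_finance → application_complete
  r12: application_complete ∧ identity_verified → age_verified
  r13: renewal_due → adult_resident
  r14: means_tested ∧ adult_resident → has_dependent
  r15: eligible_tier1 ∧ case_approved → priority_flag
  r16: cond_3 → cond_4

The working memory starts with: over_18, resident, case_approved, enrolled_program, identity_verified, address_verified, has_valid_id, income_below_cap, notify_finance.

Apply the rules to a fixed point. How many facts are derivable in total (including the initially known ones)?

21

Round 1: r2 [case_approved ∧ enrolled_program → eligible_subsidy]; r3 [has_valid_id → eligible_tier1]; r8 [has_valid_id → cond_5]; r10 [resident ∧ income_below_cap → exempt_fee]; r11 [notify_finance → application_complete]. Adds eligible_subsidy, eligible_tier1, cond_5, exempt_fee, application_complete.
Round 2: r4 [eligible_subsidy ∧ exempt_fee → renewal_due]; r12 [application_complete ∧ identity_verified → age_verified]; r15 [eligible_tier1 ∧ case_approved → priority_flag]. Adds renewal_due, age_verified, priority_flag.
Round 3: r1 [age_verified ∧ has_valid_id → tax_filed]; r13 [renewal_due → adult_resident]. Adds tax_filed, adult_resident.
Round 4: r9 [tax_filed ∧ priority_flag → means_tested]. Adds means_tested.
Round 5: r14 [means_tested ∧ adult_resident → has_dependent]. Adds has_dependent.
Closure: {address_verified, adult_resident, age_verified, application_complete, case_approved, cond_5, eligible_subsidy, eligible_tier1, enrolled_program, exempt_fee, has_dependent, has_valid_id, identity_verified, income_below_cap, means_tested, notify_finance, over_18, priority_flag, renewal_due, resident, tax_filed} — 21 facts.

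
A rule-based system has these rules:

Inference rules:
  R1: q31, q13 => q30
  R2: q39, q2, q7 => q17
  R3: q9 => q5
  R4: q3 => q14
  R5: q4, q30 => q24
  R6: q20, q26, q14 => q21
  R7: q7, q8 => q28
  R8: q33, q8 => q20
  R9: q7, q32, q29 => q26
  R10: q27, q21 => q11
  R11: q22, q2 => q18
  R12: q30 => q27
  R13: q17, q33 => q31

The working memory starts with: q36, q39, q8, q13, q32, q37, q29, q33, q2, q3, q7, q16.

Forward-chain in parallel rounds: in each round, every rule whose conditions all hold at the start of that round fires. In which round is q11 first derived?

Round 1 — R2, R4, R7, R8, R9, derive q17, q14, q28, q20, q26.
Round 2 — R6, R13, derive q21, q31.
Round 3 — R1, derive q30.
Round 4 — R12, derive q27.
Round 5 — R10, derive q11.
q11 first appears in round 5.

5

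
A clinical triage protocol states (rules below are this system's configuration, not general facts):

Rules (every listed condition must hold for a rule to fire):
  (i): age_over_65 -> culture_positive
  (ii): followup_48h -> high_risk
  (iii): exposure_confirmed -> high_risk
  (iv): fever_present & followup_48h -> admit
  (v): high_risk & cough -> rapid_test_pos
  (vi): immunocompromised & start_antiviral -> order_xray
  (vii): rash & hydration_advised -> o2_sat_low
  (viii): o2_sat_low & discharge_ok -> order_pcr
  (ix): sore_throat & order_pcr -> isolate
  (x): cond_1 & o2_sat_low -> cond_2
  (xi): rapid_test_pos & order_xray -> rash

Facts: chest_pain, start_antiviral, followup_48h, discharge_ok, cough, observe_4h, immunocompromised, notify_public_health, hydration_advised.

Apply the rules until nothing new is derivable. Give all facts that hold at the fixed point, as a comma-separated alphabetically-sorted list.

chest_pain, cough, discharge_ok, followup_48h, high_risk, hydration_advised, immunocompromised, notify_public_health, o2_sat_low, observe_4h, order_pcr, order_xray, rapid_test_pos, rash, start_antiviral

Round 1: (ii) [followup_48h -> high_risk]; (vi) [immunocompromised & start_antiviral -> order_xray]. New: high_risk, order_xray.
Round 2: (v) [high_risk & cough -> rapid_test_pos]. New: rapid_test_pos.
Round 3: (xi) [rapid_test_pos & order_xray -> rash]. New: rash.
Round 4: (vii) [rash & hydration_advised -> o2_sat_low]. New: o2_sat_low.
Round 5: (viii) [o2_sat_low & discharge_ok -> order_pcr]. New: order_pcr.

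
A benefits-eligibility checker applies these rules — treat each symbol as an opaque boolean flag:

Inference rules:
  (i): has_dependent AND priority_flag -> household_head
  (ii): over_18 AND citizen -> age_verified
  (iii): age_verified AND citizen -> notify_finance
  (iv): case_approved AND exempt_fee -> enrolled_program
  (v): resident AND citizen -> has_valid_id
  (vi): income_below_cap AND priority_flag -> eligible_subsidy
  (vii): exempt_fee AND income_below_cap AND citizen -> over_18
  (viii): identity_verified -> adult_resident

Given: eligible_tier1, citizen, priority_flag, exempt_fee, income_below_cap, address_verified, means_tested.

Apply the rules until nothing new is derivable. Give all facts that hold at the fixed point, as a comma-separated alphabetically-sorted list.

[1] (vi) [income_below_cap AND priority_flag -> eligible_subsidy]; (vii) [exempt_fee AND income_below_cap AND citizen -> over_18]. ⇒ new: eligible_subsidy, over_18.
[2] (ii) [over_18 AND citizen -> age_verified]. ⇒ new: age_verified.
[3] (iii) [age_verified AND citizen -> notify_finance]. ⇒ new: notify_finance.

address_verified, age_verified, citizen, eligible_subsidy, eligible_tier1, exempt_fee, income_below_cap, means_tested, notify_finance, over_18, priority_flag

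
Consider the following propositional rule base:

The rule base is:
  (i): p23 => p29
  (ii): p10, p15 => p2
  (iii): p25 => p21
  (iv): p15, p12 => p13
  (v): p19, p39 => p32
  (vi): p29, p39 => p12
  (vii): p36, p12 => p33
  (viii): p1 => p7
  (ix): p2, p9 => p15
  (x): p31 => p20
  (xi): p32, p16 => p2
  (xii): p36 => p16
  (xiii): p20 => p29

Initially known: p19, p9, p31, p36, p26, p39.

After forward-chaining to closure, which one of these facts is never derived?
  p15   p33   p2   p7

p7

[1] (v) [p19, p39 => p32]; (x) [p31 => p20]; (xii) [p36 => p16]. ⇒ new: p32, p20, p16.
[2] (xi) [p32, p16 => p2]; (xiii) [p20 => p29]. ⇒ new: p2, p29.
[3] (vi) [p29, p39 => p12]; (ix) [p2, p9 => p15]. ⇒ new: p12, p15.
[4] (iv) [p15, p12 => p13]; (vii) [p36, p12 => p33]. ⇒ new: p13, p33.
Derived: p2 (round 2), p33 (round 4), p15 (round 3). p7 never appears in any round.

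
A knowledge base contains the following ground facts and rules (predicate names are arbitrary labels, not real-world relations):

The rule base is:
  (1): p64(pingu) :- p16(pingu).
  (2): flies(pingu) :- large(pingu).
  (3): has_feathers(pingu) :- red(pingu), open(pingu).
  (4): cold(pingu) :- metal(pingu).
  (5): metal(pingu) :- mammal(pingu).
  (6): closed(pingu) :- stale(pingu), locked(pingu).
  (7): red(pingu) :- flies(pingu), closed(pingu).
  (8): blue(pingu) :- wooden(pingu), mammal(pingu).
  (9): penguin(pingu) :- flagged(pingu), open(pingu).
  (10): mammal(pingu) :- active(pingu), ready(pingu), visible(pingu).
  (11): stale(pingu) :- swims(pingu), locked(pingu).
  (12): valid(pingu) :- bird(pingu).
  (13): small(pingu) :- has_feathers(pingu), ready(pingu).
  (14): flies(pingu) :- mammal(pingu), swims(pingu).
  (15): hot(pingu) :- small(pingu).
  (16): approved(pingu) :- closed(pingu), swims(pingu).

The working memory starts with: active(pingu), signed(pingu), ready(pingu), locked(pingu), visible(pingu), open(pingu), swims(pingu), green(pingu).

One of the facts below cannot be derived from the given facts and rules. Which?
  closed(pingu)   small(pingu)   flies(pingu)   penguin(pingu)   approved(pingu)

penguin(pingu)

Round 1: (10) [mammal(pingu) :- active(pingu), ready(pingu), visible(pingu).]; (11) [stale(pingu) :- swims(pingu), locked(pingu).]. Adds mammal(pingu), stale(pingu).
Round 2: (5) [metal(pingu) :- mammal(pingu).]; (6) [closed(pingu) :- stale(pingu), locked(pingu).]; (14) [flies(pingu) :- mammal(pingu), swims(pingu).]. Adds metal(pingu), closed(pingu), flies(pingu).
Round 3: (4) [cold(pingu) :- metal(pingu).]; (7) [red(pingu) :- flies(pingu), closed(pingu).]; (16) [approved(pingu) :- closed(pingu), swims(pingu).]. Adds cold(pingu), red(pingu), approved(pingu).
Round 4: (3) [has_feathers(pingu) :- red(pingu), open(pingu).]. Adds has_feathers(pingu).
Round 5: (13) [small(pingu) :- has_feathers(pingu), ready(pingu).]. Adds small(pingu).
Round 6: (15) [hot(pingu) :- small(pingu).]. Adds hot(pingu).
Derived: flies(pingu) (round 2), small(pingu) (round 5), closed(pingu) (round 2), approved(pingu) (round 3). penguin(pingu) never appears in any round.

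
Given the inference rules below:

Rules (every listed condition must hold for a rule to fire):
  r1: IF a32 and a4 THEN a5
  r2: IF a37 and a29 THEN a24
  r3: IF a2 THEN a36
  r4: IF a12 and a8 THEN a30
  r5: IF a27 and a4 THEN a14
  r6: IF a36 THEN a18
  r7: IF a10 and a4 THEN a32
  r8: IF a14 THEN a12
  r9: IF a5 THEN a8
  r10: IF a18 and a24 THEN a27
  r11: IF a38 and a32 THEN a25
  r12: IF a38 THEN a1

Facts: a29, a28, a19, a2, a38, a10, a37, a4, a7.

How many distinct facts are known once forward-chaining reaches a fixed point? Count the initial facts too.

21

Round 1: r2 [IF a37 and a29 THEN a24]; r3 [IF a2 THEN a36]; r7 [IF a10 and a4 THEN a32]; r12 [IF a38 THEN a1]. New: a24, a36, a32, a1.
Round 2: r1 [IF a32 and a4 THEN a5]; r6 [IF a36 THEN a18]; r11 [IF a38 and a32 THEN a25]. New: a5, a18, a25.
Round 3: r9 [IF a5 THEN a8]; r10 [IF a18 and a24 THEN a27]. New: a8, a27.
Round 4: r5 [IF a27 and a4 THEN a14]. New: a14.
Round 5: r8 [IF a14 THEN a12]. New: a12.
Round 6: r4 [IF a12 and a8 THEN a30]. New: a30.
Closure: {a1, a10, a12, a14, a18, a19, a2, a24, a25, a27, a28, a29, a30, a32, a36, a37, a38, a4, a5, a7, a8} — 21 facts.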